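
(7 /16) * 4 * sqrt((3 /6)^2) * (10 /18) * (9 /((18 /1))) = 35 /144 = 0.24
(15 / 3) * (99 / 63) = 55 / 7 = 7.86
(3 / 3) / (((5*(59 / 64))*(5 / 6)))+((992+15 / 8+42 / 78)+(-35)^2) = 340497961 / 153400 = 2219.67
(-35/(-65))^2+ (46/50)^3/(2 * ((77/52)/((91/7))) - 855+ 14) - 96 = -71823002425249/750415453125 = -95.71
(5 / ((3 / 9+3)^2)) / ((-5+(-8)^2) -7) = 9 / 1040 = 0.01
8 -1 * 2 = 6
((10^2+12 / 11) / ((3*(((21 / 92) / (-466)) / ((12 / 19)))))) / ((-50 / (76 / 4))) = 95347328 / 5775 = 16510.36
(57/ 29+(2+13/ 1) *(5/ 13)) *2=5832/ 377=15.47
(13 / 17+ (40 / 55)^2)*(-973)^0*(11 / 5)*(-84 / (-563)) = 223524 / 526405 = 0.42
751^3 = 423564751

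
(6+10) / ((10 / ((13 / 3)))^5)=371293 / 1518750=0.24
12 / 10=6 / 5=1.20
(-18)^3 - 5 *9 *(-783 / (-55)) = -71199 / 11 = -6472.64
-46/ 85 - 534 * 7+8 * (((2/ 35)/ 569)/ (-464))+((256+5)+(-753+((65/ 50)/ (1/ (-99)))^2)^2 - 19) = 249974421.73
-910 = -910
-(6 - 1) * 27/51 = -45/17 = -2.65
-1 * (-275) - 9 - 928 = -662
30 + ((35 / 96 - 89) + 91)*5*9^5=22341165 / 32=698161.41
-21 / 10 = -2.10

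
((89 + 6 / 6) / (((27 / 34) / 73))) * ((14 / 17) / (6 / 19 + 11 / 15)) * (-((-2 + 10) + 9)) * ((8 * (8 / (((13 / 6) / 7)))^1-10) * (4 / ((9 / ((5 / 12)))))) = -422205574000 / 104949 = -4022959.48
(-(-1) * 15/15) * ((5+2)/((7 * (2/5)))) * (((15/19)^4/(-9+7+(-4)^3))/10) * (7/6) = -39375/22936496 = -0.00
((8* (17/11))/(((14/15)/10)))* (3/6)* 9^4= 33461100/77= 434559.74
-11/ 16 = -0.69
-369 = -369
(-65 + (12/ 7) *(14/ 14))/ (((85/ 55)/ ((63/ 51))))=-14619/ 289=-50.58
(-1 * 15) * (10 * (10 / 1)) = -1500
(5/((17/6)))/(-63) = -10/357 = -0.03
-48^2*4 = -9216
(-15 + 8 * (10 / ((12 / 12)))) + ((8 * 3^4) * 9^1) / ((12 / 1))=551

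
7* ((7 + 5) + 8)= 140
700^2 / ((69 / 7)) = 3430000 / 69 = 49710.14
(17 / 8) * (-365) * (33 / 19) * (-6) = 8082.83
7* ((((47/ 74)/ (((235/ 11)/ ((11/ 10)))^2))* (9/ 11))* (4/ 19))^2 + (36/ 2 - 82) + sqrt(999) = -109170767095524913/ 1705793251562500 + 3* sqrt(111) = -32.39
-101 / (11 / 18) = -1818 / 11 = -165.27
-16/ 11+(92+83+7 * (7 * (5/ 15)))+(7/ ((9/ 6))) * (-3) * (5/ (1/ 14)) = -26074/ 33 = -790.12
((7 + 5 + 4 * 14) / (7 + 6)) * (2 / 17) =8 / 13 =0.62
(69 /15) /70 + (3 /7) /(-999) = 1087 /16650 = 0.07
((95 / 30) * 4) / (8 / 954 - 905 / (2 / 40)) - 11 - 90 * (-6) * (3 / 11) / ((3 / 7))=15795313601 / 47485328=332.64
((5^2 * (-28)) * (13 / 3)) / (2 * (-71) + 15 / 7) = 63700 / 2937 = 21.69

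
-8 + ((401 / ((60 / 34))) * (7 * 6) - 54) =9481.80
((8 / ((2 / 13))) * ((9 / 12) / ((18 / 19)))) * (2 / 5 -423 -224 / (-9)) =-4420559 / 270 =-16372.44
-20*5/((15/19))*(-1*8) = 3040/3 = 1013.33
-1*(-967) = 967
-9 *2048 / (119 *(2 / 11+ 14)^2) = -15488 / 20111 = -0.77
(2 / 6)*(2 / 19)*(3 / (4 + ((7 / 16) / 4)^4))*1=33554432 / 1275114035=0.03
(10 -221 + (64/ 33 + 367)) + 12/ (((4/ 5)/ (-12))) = -728/ 33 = -22.06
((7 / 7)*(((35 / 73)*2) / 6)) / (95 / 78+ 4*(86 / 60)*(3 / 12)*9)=2275 / 200969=0.01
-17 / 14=-1.21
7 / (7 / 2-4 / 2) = 14 / 3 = 4.67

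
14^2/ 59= 196/ 59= 3.32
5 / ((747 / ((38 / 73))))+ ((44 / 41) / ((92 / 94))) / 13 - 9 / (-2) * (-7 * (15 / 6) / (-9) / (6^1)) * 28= 54711230063 / 1336991058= 40.92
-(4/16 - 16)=63/4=15.75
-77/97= -0.79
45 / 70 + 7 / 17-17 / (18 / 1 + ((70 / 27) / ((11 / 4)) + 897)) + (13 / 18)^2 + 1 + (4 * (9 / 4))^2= 876401393531 / 10488581460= 83.56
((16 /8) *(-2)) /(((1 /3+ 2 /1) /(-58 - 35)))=1116 /7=159.43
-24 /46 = -12 /23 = -0.52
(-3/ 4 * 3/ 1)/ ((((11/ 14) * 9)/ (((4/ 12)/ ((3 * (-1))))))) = 7/ 198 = 0.04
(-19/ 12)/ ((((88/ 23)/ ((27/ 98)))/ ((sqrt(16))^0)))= -3933/ 34496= -0.11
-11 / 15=-0.73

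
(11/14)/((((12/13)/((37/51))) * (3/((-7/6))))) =-5291/22032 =-0.24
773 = 773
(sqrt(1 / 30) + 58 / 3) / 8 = sqrt(30) / 240 + 29 / 12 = 2.44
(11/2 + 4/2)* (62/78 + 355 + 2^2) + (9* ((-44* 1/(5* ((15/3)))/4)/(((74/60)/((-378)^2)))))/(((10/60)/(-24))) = 158888925512/2405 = 66066081.29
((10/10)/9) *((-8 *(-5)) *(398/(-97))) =-15920/873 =-18.24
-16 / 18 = -8 / 9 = -0.89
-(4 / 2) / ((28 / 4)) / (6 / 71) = -71 / 21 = -3.38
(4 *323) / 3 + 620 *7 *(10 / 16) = 3143.17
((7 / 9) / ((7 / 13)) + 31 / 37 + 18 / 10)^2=46199209 / 2772225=16.67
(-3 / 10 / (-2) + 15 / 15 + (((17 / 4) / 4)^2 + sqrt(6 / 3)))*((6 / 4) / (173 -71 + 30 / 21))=21*sqrt(2) / 1448 + 61257 / 1853440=0.05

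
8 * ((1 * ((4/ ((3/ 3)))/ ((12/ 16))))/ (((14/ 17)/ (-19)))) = -20672/ 21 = -984.38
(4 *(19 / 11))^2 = 5776 / 121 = 47.74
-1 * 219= -219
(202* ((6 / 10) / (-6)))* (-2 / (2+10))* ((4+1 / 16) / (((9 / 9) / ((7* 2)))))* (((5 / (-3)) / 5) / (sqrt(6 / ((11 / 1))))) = -9191* sqrt(66) / 864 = -86.42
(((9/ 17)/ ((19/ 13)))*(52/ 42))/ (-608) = -507/ 687344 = -0.00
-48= -48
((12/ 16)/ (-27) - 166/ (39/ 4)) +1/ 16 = -31807/ 1872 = -16.99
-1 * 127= -127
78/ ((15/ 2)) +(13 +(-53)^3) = -744268/ 5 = -148853.60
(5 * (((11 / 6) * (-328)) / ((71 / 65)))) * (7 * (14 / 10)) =-5745740 / 213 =-26975.31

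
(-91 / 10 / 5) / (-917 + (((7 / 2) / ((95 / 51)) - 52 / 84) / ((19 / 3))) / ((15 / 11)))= 689871 / 347533553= 0.00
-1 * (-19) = 19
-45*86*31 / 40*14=-83979 / 2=-41989.50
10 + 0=10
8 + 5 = 13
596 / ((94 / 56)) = 16688 / 47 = 355.06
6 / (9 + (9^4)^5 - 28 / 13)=39 / 79024825483870037251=0.00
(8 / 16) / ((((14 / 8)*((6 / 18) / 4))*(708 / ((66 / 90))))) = 22 / 6195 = 0.00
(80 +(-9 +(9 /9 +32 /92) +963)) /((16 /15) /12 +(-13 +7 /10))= -84.79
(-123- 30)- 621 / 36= -681 / 4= -170.25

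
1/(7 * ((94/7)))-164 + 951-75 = 66929/94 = 712.01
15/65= 0.23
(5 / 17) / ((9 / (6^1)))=0.20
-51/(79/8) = -408/79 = -5.16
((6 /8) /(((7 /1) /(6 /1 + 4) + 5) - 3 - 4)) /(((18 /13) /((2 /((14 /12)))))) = -5 /7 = -0.71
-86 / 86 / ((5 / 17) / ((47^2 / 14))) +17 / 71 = -2665073 / 4970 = -536.23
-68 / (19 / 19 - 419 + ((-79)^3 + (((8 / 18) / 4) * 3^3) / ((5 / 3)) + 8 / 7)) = 595 / 4317723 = 0.00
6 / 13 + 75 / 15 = 71 / 13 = 5.46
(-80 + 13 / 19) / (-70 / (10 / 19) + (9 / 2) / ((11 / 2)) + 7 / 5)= 82885 / 136667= 0.61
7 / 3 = 2.33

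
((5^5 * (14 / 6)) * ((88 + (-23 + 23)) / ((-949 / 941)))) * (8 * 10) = -50900597.12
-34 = -34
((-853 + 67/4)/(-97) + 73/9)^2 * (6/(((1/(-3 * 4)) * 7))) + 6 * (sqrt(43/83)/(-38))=-487706863/169362 - 3 * sqrt(3569)/1577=-2879.78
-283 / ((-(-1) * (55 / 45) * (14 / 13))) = -215.01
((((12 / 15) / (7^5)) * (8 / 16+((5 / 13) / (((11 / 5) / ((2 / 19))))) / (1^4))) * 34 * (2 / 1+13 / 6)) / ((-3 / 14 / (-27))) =2873340 / 6523517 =0.44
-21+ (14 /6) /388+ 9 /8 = -46255 /2328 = -19.87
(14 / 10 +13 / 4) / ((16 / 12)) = 279 / 80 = 3.49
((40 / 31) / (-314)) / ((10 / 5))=-0.00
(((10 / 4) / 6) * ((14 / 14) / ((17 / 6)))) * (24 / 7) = 60 / 119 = 0.50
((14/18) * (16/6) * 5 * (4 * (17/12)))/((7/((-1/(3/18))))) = -1360/27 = -50.37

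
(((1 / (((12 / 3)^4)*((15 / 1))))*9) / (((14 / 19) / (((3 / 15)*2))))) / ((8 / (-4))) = -57 / 89600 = -0.00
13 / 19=0.68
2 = 2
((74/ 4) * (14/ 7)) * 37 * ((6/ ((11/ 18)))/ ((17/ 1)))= 147852/ 187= 790.65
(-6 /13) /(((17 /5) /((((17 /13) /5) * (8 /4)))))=-12 /169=-0.07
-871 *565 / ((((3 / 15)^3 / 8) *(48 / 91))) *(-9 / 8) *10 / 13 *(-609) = -3933536709375 / 8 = -491692088671.88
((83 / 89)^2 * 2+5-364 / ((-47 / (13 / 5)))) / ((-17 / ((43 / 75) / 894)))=-2151168611 / 2121756684750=-0.00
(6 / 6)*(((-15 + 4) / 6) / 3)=-11 / 18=-0.61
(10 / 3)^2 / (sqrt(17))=100*sqrt(17) / 153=2.69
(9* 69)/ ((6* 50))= 207/ 100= 2.07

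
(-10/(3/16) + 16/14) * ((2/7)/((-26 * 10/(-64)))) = -35072/9555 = -3.67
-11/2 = -5.50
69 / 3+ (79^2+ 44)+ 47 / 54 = 340679 / 54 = 6308.87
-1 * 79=-79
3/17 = 0.18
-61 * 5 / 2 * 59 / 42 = -17995 / 84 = -214.23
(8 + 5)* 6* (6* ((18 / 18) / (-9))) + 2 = -50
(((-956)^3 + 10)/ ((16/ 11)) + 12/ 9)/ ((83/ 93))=-446909214277/ 664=-673056045.60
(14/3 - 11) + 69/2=169/6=28.17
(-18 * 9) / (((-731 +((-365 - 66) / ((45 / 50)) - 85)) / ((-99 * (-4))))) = 288684 / 5827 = 49.54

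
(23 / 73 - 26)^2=3515625 / 5329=659.72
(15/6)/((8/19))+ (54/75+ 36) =17063/400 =42.66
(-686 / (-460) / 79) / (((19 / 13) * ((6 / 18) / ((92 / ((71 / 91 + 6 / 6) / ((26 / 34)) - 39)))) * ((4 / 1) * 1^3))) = -5274997 / 217059610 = -0.02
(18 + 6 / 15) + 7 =127 / 5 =25.40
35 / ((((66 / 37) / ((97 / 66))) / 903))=37810115 / 1452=26040.02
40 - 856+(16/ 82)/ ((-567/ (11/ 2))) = -18969596/ 23247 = -816.00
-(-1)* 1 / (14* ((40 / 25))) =5 / 112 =0.04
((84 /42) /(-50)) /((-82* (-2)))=-1 /4100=-0.00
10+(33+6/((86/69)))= 2056/43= 47.81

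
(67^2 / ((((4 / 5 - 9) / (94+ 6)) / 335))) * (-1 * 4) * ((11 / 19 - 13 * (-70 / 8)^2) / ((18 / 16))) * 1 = -454752152185000 / 7011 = -64862666122.52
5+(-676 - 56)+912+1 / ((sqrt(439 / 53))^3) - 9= 53*sqrt(23267) / 192721+176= 176.04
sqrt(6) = 2.45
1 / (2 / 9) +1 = 11 / 2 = 5.50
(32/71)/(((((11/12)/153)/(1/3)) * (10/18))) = 176256/3905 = 45.14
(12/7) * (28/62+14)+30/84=10907/434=25.13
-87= -87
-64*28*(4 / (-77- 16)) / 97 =7168 / 9021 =0.79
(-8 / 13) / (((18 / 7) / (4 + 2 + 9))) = -140 / 39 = -3.59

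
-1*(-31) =31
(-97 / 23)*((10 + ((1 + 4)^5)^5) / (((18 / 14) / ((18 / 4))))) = -202357769012451178665 / 46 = -4399081935053286492.72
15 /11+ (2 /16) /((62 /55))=8045 /5456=1.47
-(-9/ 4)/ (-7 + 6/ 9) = -27/ 76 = -0.36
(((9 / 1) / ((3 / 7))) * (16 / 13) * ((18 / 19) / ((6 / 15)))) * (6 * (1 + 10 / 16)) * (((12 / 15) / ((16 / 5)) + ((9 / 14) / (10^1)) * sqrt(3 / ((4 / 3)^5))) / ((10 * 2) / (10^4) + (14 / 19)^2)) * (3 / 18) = 3237125 / 58288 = 55.54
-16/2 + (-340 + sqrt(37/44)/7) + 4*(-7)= -376 + sqrt(407)/154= -375.87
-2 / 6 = -1 / 3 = -0.33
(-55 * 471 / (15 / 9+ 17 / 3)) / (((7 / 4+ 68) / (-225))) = 353250 / 31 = 11395.16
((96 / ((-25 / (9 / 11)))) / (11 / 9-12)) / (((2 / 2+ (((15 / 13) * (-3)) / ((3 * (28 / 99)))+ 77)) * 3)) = 314496 / 239248075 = 0.00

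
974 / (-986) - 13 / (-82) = -33525 / 40426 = -0.83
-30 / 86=-15 / 43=-0.35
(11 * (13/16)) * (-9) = -1287/16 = -80.44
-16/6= -8/3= -2.67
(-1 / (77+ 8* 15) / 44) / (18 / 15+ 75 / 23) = -115 / 4446684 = -0.00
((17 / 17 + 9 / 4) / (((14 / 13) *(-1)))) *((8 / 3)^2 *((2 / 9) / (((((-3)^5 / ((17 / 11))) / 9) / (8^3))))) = 23535616 / 168399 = 139.76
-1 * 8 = -8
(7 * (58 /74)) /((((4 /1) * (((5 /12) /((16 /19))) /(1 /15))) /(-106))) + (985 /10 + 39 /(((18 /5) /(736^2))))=618828289097 /105450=5868452.24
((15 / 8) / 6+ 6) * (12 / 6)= 101 / 8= 12.62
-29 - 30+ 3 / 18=-353 / 6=-58.83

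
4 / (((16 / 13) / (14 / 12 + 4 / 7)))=949 / 168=5.65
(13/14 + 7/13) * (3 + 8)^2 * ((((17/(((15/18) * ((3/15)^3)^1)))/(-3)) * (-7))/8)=13730475/104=132023.80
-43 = -43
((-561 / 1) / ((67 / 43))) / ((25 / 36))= -868428 / 1675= -518.46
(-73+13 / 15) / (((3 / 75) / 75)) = -135250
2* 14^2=392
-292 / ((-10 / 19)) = 2774 / 5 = 554.80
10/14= 5/7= 0.71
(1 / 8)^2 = 1 / 64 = 0.02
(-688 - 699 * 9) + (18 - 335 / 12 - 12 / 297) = -2767627 / 396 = -6988.96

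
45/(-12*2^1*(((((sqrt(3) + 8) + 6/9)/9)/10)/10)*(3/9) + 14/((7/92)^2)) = 4465125*sqrt(3)/65277149334002 + 607365226125/32638574667001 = 0.02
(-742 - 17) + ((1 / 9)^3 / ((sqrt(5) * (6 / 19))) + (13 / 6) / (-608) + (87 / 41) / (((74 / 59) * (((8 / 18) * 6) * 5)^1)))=-20998178353 / 27670080 + 19 * sqrt(5) / 21870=-758.87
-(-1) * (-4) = -4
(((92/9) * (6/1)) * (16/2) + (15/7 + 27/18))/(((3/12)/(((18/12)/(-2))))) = -20761/14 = -1482.93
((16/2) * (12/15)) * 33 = 1056/5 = 211.20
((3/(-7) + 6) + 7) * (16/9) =1408/63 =22.35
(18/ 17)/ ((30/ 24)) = 72/ 85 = 0.85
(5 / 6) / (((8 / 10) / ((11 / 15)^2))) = 121 / 216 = 0.56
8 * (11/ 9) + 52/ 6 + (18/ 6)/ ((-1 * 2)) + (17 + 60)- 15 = 1421/ 18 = 78.94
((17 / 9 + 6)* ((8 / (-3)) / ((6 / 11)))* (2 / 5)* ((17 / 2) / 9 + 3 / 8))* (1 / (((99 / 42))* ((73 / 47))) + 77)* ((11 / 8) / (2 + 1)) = -2762294689 / 3831624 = -720.92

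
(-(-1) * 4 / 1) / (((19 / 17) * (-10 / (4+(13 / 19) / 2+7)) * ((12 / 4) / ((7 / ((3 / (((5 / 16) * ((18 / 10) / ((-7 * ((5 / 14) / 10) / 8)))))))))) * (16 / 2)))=51289 / 7220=7.10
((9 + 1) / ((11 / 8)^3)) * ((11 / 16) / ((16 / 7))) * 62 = 8680 / 121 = 71.74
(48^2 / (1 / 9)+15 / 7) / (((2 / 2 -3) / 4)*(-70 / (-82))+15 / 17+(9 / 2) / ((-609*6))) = 45649.35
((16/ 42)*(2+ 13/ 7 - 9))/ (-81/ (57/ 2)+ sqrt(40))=-17328*sqrt(10)/ 141169 - 24624/ 141169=-0.56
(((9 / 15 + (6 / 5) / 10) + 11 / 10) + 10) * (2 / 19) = 591 / 475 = 1.24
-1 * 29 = -29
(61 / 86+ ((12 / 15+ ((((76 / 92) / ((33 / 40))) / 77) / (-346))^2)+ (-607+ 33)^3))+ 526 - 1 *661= -8313074024177271339170441 / 43956759024978030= -189119357.49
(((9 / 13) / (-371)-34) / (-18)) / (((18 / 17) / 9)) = 2787847 / 173628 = 16.06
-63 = -63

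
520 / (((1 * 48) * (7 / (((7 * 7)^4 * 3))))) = 53530295 / 2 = 26765147.50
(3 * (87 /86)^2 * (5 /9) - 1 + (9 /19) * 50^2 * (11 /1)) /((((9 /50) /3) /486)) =3706983551025 /35131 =105518873.67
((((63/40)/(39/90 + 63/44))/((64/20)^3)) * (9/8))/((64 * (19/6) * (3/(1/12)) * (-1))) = -779625/196201152512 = -0.00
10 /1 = 10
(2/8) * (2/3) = 0.17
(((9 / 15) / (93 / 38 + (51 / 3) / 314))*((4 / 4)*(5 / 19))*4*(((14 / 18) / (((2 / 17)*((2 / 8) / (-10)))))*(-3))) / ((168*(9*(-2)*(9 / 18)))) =-13345 / 100737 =-0.13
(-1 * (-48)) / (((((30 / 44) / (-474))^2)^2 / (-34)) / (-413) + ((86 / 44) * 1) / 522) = 12819.35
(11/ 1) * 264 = 2904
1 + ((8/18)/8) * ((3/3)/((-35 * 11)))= 6929/6930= 1.00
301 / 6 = 50.17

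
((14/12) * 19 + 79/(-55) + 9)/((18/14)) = 23.12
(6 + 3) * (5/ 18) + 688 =1381/ 2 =690.50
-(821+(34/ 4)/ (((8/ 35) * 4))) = -830.30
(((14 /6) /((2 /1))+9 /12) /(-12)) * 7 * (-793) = 127673 /144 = 886.62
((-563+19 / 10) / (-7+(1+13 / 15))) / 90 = 5611 / 4620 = 1.21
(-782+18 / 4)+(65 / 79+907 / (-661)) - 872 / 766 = -31167318711 / 39999754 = -779.19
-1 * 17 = -17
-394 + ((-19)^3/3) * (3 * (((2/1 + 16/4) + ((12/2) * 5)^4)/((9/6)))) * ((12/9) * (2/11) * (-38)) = 1125981767542/33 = 34120659622.48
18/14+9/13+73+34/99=678571/9009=75.32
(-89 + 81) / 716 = -2 / 179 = -0.01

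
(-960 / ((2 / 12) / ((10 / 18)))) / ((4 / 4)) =-3200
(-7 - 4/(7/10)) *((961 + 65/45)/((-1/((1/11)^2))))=770918/7623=101.13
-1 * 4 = -4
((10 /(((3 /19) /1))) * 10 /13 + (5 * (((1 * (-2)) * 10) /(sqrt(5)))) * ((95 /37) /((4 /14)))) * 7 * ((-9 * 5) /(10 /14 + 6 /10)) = -3491250 /299 + 36658125 * sqrt(5) /851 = 84645.62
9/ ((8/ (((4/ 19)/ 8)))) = 9/ 304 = 0.03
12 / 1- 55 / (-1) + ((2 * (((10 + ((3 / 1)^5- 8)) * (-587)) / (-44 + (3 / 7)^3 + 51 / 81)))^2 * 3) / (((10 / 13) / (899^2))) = 11182479888778166471720051 / 80370026888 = 139137441180174.79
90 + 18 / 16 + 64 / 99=72683 / 792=91.77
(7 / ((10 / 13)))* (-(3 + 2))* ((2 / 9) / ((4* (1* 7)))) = -13 / 36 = -0.36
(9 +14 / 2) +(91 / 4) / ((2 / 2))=155 / 4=38.75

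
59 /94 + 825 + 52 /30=1166579 /1410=827.36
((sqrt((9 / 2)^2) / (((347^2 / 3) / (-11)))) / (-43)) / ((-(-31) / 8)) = 1188 / 160505197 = 0.00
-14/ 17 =-0.82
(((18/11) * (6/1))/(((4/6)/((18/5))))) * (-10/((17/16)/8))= -746496/187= -3991.96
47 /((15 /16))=752 /15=50.13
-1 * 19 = -19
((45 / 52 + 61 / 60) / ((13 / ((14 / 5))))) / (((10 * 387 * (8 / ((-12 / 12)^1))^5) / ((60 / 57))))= -2569 / 763488460800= -0.00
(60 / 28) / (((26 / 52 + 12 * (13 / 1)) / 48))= 1440 / 2191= 0.66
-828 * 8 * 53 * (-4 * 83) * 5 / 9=64753280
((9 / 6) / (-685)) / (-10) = 3 / 13700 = 0.00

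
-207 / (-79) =207 / 79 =2.62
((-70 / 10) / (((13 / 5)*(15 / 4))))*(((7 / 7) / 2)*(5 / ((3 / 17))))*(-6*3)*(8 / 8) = 183.08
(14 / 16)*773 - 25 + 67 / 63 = 328829 / 504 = 652.44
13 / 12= 1.08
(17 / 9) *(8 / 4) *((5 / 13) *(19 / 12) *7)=16.10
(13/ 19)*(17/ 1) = 221/ 19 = 11.63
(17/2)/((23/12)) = 102/23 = 4.43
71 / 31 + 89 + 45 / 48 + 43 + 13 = 73521 / 496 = 148.23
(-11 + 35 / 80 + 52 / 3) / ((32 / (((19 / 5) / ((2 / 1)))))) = 1235 / 3072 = 0.40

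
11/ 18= 0.61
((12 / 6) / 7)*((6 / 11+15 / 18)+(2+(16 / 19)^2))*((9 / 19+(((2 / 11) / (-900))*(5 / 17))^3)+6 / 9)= 10060022402185764419 / 7553098192293423000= 1.33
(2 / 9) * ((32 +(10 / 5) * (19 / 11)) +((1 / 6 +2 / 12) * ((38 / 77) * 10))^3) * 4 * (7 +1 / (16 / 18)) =288.21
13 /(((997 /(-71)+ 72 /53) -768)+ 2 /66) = -124179 /7456982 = -0.02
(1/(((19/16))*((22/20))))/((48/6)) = 20/209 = 0.10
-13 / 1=-13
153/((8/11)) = 1683/8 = 210.38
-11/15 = -0.73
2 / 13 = 0.15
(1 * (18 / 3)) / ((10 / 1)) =3 / 5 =0.60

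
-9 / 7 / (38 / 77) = -2.61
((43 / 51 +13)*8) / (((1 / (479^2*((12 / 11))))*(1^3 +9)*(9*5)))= 2591765536 / 42075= 61598.71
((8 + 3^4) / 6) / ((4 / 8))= 89 / 3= 29.67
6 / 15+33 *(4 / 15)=46 / 5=9.20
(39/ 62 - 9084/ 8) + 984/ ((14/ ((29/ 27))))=-2068967/ 1953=-1059.38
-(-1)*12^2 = 144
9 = 9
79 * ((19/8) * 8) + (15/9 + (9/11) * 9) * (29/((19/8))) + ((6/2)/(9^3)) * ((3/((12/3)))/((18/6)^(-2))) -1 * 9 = 12055649/7524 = 1602.29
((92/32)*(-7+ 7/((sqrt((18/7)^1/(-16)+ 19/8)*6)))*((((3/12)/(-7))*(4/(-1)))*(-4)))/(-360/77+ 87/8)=7084/3819- 3542*sqrt(434)/355167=1.65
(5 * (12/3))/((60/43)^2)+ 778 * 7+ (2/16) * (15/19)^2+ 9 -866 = 597731543/129960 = 4599.35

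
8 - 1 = 7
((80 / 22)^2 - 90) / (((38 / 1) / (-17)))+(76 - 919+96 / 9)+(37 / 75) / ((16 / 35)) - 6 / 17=-7478230943 / 9379920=-797.26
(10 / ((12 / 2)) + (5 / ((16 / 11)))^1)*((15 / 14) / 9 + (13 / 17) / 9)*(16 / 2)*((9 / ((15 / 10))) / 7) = 2185 / 306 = 7.14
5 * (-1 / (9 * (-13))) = 5 / 117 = 0.04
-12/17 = -0.71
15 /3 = 5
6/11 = 0.55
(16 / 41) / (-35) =-16 / 1435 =-0.01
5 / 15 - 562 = -1685 / 3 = -561.67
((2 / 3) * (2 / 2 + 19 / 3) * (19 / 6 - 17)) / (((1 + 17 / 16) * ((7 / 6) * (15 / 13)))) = -69056 / 2835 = -24.36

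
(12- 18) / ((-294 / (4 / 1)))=4 / 49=0.08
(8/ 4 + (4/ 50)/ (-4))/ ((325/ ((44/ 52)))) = 1089/ 211250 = 0.01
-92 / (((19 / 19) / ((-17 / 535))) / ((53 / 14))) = 41446 / 3745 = 11.07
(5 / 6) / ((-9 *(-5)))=1 / 54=0.02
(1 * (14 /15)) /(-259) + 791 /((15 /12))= 351202 /555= 632.80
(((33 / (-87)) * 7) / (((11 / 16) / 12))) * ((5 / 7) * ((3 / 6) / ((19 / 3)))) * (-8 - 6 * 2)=28800 / 551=52.27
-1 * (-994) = 994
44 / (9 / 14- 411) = -0.11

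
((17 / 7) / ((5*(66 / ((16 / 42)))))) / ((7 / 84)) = 0.03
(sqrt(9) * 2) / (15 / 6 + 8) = 4 / 7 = 0.57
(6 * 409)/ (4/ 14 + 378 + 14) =8589/ 1373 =6.26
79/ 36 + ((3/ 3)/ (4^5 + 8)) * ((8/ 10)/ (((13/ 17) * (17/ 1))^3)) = 37316051/ 17004780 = 2.19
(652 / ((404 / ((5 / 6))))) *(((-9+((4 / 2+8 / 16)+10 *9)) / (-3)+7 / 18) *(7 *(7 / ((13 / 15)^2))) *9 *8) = -227629500 / 1313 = -173365.96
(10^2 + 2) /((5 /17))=1734 /5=346.80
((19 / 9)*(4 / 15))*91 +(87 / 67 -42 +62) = 656017 / 9045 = 72.53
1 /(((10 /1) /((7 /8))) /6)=21 /40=0.52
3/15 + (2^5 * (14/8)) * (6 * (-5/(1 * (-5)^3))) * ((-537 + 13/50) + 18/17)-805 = -85046272/10625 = -8004.36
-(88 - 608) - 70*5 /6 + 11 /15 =462.40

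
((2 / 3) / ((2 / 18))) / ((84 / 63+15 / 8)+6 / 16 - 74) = -72 / 845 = -0.09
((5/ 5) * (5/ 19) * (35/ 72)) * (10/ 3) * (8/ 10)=0.34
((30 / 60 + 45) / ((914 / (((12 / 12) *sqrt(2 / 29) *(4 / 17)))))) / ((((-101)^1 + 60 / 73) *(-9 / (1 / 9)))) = 6643 *sqrt(58) / 133457723253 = 0.00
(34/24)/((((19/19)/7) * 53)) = 119/636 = 0.19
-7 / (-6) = 7 / 6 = 1.17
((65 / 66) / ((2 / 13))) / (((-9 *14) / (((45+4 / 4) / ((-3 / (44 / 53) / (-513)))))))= -369265 / 1113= -331.77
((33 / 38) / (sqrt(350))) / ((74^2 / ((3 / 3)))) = 33*sqrt(14) / 14566160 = 0.00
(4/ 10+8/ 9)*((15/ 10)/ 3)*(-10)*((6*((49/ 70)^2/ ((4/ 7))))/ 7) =-1421/ 300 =-4.74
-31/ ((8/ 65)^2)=-130975/ 64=-2046.48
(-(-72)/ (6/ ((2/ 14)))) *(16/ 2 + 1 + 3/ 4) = 117/ 7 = 16.71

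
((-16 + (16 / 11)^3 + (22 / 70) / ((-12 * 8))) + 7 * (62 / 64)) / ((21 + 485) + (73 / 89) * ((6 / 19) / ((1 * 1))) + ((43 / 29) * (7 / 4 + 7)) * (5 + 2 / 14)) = -673791103217 / 62830540837680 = -0.01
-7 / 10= -0.70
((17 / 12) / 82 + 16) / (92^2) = 15761 / 8328576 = 0.00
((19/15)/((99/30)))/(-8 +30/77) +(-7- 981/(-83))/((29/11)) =11282669/6347259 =1.78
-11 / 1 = -11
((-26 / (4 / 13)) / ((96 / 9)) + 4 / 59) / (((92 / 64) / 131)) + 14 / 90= -174790019 / 244260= -715.59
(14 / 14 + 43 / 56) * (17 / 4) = 1683 / 224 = 7.51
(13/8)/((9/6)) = 13/12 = 1.08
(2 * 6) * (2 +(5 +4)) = 132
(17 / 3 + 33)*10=1160 / 3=386.67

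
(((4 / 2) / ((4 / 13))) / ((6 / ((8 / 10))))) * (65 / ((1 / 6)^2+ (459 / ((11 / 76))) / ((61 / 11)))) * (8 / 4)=247416 / 1255885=0.20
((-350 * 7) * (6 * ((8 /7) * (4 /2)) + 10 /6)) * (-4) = 452200 /3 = 150733.33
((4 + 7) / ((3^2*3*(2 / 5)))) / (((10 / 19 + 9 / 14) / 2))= 14630 / 8397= 1.74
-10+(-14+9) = -15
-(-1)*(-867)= -867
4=4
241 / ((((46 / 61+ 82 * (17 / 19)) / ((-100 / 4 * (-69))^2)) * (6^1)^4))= 92349844375 / 12370752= 7465.18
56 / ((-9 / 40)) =-2240 / 9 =-248.89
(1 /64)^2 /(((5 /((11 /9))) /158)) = 869 /92160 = 0.01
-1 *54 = -54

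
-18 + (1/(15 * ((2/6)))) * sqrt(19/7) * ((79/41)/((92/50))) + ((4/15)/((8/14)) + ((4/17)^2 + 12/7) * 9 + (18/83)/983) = -3976835951/2475818205 + 395 * sqrt(133)/13202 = -1.26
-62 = -62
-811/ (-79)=811/ 79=10.27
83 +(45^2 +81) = 2189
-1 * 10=-10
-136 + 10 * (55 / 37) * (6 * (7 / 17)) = -99.28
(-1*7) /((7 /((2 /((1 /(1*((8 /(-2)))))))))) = 8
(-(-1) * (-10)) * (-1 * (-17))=-170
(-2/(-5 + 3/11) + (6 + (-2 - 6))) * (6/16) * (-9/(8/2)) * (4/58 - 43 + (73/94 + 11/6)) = -60838137/1134016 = -53.65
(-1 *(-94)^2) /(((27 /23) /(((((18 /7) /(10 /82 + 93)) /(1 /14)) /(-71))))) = 724552 /17679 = 40.98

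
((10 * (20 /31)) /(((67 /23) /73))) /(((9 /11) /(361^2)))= 481379709800 /18693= 25751870.21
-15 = -15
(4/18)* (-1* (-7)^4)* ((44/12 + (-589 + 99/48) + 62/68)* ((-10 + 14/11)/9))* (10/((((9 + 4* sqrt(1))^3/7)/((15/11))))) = -1597354087000/122019183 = -13091.01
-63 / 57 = -21 / 19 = -1.11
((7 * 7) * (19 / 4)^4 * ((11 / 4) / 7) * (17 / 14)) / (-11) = -2215457 / 2048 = -1081.77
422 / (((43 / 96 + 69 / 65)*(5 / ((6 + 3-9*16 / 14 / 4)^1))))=23699520 / 65933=359.45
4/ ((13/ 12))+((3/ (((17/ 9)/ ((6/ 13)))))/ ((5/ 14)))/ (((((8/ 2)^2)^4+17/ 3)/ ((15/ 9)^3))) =6418092/ 1738165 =3.69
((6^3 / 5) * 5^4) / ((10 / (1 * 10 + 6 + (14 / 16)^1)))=91125 / 2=45562.50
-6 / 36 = -0.17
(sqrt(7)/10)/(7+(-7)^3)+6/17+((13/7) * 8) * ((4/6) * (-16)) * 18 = -2852.22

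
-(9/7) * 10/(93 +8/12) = -270/1967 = -0.14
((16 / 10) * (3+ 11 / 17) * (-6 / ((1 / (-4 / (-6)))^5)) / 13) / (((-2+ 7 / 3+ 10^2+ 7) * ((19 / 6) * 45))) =-31744 / 1368978975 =-0.00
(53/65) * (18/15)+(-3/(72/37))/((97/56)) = 8363/94575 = 0.09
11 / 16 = 0.69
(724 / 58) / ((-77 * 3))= -362 / 6699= -0.05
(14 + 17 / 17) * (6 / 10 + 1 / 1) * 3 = 72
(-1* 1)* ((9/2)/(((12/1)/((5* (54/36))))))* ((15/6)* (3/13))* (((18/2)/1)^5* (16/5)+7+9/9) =-15943905/52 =-306613.56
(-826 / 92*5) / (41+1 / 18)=-18585 / 16997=-1.09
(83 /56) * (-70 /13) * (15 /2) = -6225 /104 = -59.86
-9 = -9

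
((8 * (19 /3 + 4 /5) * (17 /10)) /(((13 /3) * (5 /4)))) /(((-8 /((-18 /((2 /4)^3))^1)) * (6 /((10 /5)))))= 174624 /1625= 107.46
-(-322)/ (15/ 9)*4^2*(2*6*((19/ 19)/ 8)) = 23184/ 5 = 4636.80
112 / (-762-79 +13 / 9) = -252 / 1889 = -0.13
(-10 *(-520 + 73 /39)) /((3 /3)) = 202070 /39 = 5181.28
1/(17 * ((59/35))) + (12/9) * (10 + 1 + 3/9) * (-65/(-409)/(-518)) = 28935005/956239137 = 0.03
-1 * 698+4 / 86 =-30012 / 43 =-697.95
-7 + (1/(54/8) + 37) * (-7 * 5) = -35294/27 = -1307.19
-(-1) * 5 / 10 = 0.50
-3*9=-27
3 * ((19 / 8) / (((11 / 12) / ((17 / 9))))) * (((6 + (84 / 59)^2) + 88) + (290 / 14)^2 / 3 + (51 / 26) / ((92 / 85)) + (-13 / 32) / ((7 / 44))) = 3498.87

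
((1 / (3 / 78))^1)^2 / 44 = 169 / 11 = 15.36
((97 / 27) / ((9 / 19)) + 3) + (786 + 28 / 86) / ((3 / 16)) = 43930948 / 10449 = 4204.32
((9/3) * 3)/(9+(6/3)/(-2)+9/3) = 9/11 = 0.82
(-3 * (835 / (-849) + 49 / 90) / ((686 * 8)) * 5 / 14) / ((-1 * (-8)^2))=-11183 / 8349487104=-0.00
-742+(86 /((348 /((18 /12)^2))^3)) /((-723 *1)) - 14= -9100448244099 /12037629952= -756.00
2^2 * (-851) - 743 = -4147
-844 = -844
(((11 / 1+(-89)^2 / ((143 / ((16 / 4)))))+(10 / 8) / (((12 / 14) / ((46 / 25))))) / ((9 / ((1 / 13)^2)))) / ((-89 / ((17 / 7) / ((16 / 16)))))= -4901933 / 1161466020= -0.00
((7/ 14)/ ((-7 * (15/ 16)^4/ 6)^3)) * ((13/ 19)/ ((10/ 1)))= -7318349394477056/ 156584608154296875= -0.05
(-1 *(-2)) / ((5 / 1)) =2 / 5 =0.40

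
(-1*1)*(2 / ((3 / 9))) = -6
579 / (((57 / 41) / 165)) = 1305645 / 19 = 68718.16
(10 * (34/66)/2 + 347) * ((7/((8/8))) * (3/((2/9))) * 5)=1816920/11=165174.55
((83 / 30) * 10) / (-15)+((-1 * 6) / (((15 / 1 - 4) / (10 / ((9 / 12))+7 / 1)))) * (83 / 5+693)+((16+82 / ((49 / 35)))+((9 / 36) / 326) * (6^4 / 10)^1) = -4403866294 / 564795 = -7797.28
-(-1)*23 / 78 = 23 / 78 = 0.29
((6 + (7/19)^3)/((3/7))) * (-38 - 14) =-15104908/20577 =-734.07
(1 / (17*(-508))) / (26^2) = -0.00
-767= -767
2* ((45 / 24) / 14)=15 / 56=0.27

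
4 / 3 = 1.33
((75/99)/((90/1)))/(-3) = -5/1782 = -0.00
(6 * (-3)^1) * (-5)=90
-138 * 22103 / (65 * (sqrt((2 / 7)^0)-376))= 1016738 / 8125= 125.14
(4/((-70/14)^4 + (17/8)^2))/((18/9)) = 128/40289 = 0.00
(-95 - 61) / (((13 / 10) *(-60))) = 2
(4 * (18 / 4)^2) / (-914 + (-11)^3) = -81 / 2245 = -0.04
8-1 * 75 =-67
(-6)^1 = -6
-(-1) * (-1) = -1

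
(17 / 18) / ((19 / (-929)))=-15793 / 342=-46.18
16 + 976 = 992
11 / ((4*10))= 11 / 40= 0.28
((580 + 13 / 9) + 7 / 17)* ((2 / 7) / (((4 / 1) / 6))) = 89024 / 357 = 249.37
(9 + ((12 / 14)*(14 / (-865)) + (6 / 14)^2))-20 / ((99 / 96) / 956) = -18531.44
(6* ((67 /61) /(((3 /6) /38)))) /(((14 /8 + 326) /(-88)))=-188672 /1403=-134.48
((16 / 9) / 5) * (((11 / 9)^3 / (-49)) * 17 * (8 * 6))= -5792512 / 535815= -10.81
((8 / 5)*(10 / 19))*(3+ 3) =96 / 19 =5.05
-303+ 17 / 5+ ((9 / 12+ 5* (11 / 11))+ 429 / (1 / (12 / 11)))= 3483 / 20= 174.15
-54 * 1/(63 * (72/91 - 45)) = 26/1341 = 0.02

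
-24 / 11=-2.18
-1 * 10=-10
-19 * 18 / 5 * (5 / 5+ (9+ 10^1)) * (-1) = 1368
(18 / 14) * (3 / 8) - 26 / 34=-269 / 952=-0.28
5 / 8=0.62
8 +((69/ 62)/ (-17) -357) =-367915/ 1054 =-349.07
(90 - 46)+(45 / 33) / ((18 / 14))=1487 / 33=45.06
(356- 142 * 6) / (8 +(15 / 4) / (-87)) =-57536 / 923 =-62.34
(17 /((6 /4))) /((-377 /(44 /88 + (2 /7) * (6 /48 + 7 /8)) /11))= -2057 /7917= -0.26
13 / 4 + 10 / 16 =31 / 8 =3.88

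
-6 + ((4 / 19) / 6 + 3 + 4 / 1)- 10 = -8.96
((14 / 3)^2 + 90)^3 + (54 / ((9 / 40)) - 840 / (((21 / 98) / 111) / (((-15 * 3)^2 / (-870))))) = 50941379504 / 21141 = 2409601.23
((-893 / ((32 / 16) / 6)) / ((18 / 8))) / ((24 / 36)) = -1786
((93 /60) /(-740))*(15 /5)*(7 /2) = -651 /29600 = -0.02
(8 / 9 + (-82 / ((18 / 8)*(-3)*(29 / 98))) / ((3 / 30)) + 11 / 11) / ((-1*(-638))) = 322919 / 499554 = 0.65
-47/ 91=-0.52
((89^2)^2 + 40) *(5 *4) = 1254845620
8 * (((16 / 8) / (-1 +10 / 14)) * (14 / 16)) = -49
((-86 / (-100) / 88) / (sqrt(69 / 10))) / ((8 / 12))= 43 *sqrt(690) / 202400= 0.01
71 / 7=10.14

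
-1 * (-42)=42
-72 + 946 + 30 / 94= 41093 / 47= 874.32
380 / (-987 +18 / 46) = -2185 / 5673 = -0.39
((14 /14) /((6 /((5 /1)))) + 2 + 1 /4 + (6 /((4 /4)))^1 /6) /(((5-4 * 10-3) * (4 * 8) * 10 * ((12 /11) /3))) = -539 /583680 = -0.00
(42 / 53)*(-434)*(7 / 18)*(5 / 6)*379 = -20149535 / 477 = -42242.21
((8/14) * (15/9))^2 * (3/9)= 400/1323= 0.30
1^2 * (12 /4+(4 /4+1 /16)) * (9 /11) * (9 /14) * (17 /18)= 9945 /4928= 2.02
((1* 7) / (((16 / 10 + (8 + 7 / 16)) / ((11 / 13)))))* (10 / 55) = 1120 / 10439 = 0.11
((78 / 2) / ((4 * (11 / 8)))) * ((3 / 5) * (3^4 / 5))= 18954 / 275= 68.92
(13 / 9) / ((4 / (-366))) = -793 / 6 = -132.17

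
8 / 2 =4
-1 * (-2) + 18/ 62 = 71/ 31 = 2.29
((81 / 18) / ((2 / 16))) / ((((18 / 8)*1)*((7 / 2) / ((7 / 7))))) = 32 / 7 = 4.57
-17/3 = -5.67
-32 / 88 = -4 / 11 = -0.36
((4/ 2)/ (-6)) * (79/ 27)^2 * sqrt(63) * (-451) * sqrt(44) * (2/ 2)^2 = 5629382 * sqrt(77)/ 729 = 67760.80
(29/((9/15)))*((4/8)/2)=145/12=12.08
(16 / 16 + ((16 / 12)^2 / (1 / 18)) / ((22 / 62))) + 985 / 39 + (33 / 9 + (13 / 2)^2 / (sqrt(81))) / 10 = 6037283 / 51480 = 117.27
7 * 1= 7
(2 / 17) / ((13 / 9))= 0.08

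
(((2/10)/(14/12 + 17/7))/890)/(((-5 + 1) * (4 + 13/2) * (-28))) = 1/18814600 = 0.00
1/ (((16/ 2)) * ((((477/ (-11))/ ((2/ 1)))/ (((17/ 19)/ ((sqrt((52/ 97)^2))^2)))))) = -1759483/ 98025408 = -0.02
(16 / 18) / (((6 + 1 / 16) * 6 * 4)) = 0.01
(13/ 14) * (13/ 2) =169/ 28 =6.04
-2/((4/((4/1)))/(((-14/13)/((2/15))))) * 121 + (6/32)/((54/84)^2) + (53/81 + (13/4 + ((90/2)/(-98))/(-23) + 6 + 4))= 1968.99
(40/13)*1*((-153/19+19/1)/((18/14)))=4480/171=26.20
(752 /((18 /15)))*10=18800 /3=6266.67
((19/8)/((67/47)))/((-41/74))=-33041/10988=-3.01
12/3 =4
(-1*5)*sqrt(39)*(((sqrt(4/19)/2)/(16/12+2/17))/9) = -0.55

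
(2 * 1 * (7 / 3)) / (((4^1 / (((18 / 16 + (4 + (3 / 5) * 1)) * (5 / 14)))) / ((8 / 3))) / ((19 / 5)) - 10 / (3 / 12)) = -30457 / 259800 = -0.12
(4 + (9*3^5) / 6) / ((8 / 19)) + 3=14051 / 16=878.19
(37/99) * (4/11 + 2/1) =962/1089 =0.88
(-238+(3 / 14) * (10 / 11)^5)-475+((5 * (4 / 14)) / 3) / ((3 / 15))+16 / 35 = -12006839917 / 16910355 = -710.03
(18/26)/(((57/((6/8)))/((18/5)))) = 81/2470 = 0.03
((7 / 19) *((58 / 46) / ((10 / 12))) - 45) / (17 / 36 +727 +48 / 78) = -0.06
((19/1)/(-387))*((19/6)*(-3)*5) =2.33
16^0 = 1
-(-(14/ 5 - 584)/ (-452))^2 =-2111209/ 1276900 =-1.65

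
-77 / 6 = -12.83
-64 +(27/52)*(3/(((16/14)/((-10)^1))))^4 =3281014907/13312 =246470.47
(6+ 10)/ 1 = 16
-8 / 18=-4 / 9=-0.44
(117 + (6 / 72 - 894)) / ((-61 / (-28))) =-65261 / 183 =-356.62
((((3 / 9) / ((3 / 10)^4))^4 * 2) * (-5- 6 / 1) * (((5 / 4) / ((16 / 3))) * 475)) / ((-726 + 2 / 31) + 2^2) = 12654296875000000000 / 1300570581573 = 9729804.02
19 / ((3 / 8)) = 152 / 3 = 50.67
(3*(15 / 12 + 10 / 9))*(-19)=-1615 / 12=-134.58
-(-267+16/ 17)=4523/ 17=266.06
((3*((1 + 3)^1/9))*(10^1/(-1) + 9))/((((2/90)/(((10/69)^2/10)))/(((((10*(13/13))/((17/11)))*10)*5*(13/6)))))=-7150000/80937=-88.34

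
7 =7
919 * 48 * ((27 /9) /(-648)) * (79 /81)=-145202 /729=-199.18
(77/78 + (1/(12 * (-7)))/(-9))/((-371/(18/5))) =-1943/202566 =-0.01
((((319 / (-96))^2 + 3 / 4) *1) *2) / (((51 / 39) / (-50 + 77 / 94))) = -2177046209 / 2454528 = -886.95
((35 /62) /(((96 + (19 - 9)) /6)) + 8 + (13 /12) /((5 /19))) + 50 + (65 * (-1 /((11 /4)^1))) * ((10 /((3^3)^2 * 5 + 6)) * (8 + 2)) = 27054193819 /439896820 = 61.50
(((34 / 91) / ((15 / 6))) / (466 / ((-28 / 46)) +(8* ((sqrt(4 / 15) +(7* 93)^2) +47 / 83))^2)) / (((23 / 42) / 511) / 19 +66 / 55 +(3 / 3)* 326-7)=23824879930807710289466365453320 / 586758915839509769806573192446835557672876276961-1153170551253512410214400* sqrt(15) / 45135301218423828446659476342064273667144328997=0.00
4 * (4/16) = 1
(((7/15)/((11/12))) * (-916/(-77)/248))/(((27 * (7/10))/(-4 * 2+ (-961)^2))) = 845937908/708939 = 1193.24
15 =15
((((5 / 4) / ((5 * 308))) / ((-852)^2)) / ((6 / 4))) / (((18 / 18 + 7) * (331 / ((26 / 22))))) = 13 / 39074355403776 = 0.00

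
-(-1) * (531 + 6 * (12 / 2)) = 567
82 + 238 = 320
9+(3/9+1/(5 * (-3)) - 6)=49/15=3.27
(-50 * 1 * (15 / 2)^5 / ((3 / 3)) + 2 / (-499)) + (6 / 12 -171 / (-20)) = -47365654509 / 39920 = -1186514.39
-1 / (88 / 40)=-5 / 11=-0.45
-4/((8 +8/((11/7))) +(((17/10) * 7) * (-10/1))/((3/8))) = 33/2510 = 0.01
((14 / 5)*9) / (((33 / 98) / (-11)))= -4116 / 5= -823.20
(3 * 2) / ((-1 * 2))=-3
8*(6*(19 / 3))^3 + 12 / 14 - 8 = 3072782 / 7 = 438968.86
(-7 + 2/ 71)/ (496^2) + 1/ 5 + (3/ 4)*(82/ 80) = 16920793/ 17467136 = 0.97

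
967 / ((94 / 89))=86063 / 94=915.56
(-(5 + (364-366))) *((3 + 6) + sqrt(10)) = -27-3 *sqrt(10) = -36.49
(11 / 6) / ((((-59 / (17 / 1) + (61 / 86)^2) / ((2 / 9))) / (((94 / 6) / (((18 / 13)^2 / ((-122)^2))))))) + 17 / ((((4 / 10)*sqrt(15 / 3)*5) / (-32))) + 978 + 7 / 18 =-76964597514079 / 4895910054 - 272*sqrt(5) / 5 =-15841.82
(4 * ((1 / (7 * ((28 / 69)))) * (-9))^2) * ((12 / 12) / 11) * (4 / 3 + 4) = 514188 / 26411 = 19.47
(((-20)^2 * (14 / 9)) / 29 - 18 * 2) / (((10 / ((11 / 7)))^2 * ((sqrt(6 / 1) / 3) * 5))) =-114829 * sqrt(6) / 3197250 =-0.09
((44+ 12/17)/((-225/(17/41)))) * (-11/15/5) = 1672/138375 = 0.01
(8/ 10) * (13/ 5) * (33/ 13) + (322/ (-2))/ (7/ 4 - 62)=47912/ 6025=7.95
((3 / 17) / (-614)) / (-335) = 3 / 3496730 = 0.00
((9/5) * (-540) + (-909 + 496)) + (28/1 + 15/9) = -4066/3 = -1355.33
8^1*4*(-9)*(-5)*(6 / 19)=8640 / 19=454.74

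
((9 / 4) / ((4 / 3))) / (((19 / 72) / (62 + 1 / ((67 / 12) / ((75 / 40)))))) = 2029779 / 5092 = 398.62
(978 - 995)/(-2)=8.50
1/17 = 0.06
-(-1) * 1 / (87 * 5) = 1 / 435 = 0.00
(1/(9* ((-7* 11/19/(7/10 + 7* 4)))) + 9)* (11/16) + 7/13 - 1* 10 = -71417/18720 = -3.82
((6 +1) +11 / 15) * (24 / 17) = 928 / 85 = 10.92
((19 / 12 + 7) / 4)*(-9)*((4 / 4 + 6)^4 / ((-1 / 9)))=6677181 / 16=417323.81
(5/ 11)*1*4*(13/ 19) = 260/ 209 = 1.24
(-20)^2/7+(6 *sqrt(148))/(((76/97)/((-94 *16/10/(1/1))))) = 400/7- 218832 *sqrt(37)/95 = -13954.47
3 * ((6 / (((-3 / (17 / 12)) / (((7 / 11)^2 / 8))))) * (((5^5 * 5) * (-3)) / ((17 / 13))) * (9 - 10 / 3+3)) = 129390625 / 968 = 133668.00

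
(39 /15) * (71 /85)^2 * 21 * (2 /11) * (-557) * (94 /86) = -72054713094 /17087125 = -4216.90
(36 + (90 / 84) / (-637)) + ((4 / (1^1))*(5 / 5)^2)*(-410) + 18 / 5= -71361911 / 44590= -1600.40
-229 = -229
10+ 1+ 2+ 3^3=40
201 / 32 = 6.28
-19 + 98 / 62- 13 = -943 / 31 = -30.42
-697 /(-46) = 15.15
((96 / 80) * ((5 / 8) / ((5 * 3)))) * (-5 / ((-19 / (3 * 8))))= 6 / 19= 0.32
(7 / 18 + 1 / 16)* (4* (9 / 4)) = 65 / 16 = 4.06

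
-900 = -900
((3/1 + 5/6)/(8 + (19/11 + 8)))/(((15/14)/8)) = 14168/8775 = 1.61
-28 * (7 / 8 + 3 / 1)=-217 / 2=-108.50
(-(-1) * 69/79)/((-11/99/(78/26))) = -1863/79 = -23.58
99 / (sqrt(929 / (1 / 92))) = 99 * sqrt(21367) / 42734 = 0.34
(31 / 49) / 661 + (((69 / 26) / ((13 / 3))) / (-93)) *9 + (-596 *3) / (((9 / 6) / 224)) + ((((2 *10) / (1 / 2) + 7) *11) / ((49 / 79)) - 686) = -90564975527905 / 339371942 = -266860.53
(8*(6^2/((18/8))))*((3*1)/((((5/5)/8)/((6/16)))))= 1152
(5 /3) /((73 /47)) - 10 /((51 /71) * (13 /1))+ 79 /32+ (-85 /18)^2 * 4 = 3833275387 /41816736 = 91.67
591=591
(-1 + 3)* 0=0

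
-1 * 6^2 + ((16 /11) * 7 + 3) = -251 /11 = -22.82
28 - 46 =-18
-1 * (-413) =413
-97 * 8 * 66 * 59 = -3021744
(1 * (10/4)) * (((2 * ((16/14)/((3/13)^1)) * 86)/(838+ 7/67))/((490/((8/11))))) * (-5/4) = -2996240/635595807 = -0.00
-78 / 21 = -26 / 7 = -3.71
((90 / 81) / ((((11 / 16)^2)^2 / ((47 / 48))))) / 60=96256 / 1185921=0.08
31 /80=0.39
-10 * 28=-280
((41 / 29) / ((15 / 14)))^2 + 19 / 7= 5901607 / 1324575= 4.46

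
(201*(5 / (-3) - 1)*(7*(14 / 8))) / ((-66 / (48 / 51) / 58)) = 3046624 / 561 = 5430.70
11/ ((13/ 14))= 154/ 13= 11.85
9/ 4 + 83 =341/ 4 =85.25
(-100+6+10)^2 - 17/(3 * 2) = 7053.17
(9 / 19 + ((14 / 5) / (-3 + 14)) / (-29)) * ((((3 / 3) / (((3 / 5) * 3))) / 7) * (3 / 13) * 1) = 14089 / 1654653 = 0.01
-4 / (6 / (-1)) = 2 / 3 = 0.67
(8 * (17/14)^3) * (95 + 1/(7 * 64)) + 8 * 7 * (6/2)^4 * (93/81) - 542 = 926098417/153664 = 6026.78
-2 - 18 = -20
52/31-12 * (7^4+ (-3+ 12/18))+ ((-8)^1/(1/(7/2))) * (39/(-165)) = -49062576/1705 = -28775.70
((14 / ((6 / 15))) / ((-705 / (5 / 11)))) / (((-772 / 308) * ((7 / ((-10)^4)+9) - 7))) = 2450000 / 544450491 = 0.00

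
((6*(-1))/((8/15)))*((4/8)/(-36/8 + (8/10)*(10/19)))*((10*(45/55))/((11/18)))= 69255/3751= 18.46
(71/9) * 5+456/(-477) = 18359/477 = 38.49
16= 16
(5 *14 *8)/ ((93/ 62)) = 1120/ 3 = 373.33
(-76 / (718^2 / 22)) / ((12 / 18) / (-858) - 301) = 268983 / 24963476414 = 0.00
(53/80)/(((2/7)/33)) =12243/160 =76.52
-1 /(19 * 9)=-1 /171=-0.01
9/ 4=2.25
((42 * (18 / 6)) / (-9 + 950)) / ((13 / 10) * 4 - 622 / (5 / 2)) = -15 / 27289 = -0.00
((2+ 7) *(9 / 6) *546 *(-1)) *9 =-66339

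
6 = 6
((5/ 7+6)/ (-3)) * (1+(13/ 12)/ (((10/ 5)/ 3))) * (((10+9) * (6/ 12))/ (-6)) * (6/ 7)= 893/ 112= 7.97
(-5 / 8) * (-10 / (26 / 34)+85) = -4675 / 104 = -44.95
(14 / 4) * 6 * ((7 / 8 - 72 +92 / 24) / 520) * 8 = -2261 / 104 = -21.74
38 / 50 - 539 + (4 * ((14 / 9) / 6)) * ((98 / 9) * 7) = -2789608 / 6075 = -459.19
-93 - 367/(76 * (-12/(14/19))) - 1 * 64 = -1357679/8664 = -156.70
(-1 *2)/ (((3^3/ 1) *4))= -1/ 54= -0.02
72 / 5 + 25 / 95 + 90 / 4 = 7061 / 190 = 37.16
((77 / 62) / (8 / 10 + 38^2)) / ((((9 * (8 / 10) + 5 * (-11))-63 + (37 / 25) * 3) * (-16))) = 1375 / 2722135296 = 0.00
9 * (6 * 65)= 3510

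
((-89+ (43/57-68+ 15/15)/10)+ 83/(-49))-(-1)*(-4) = -1414912/13965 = -101.32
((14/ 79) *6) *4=336/ 79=4.25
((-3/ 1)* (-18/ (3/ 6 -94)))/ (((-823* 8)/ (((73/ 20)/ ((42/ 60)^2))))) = 9855/ 15082298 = 0.00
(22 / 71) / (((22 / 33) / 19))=627 / 71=8.83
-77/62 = -1.24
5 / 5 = 1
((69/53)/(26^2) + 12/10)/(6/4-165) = -71771/9763130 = -0.01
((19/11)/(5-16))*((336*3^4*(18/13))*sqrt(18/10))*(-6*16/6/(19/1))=23514624*sqrt(5)/7865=6685.35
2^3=8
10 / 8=5 / 4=1.25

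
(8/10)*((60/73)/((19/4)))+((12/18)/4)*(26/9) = 23215/37449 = 0.62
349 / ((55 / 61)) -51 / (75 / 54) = 96347 / 275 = 350.35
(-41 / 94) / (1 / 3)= -123 / 94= -1.31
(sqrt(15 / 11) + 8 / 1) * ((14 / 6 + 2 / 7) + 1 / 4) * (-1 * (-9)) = 723 * sqrt(165) / 308 + 1446 / 7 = 236.72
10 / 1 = 10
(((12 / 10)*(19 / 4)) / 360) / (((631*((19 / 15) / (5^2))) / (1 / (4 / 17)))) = 85 / 40384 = 0.00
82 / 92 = 41 / 46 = 0.89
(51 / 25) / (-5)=-51 / 125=-0.41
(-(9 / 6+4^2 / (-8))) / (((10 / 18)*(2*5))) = 9 / 100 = 0.09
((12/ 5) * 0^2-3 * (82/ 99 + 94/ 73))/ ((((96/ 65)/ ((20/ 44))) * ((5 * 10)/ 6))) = -49699/ 211992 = -0.23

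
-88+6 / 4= -173 / 2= -86.50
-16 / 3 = -5.33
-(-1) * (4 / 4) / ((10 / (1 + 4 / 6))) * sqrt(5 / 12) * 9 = sqrt(15) / 4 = 0.97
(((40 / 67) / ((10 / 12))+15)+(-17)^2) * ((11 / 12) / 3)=93.11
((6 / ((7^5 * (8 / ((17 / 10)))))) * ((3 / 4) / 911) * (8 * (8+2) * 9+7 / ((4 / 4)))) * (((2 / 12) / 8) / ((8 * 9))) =12359 / 940718714880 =0.00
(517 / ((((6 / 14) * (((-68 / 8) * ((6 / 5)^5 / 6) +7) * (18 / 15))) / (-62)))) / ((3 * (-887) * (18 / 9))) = 1752953125 / 520124382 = 3.37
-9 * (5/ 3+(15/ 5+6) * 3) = -258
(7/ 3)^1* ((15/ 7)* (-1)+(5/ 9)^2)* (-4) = 17.12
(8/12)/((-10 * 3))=-1/45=-0.02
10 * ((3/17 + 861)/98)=73200/833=87.88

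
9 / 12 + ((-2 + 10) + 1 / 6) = 8.92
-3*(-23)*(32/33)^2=23552/363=64.88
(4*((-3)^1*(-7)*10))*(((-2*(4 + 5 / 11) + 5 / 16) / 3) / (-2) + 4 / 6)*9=698355 / 44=15871.70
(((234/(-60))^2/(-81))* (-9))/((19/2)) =169/950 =0.18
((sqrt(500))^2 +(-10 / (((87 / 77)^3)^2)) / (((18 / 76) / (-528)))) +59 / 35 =510717234702882293 / 45530751105945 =11216.97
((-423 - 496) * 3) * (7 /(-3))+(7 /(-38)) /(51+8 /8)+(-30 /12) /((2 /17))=12669611 /1976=6411.75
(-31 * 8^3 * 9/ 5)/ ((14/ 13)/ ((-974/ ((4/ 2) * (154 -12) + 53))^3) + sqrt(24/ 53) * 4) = -10792.79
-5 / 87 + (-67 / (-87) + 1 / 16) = 1079 / 1392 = 0.78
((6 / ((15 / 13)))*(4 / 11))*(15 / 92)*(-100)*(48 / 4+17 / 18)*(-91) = 27563900 / 759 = 36316.07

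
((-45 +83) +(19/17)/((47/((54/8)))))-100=-197639/3196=-61.84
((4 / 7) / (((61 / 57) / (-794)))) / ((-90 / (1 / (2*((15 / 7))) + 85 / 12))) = 3311377 / 96075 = 34.47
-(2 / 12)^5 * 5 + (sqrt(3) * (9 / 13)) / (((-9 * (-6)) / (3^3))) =-5 / 7776 + 9 * sqrt(3) / 26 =0.60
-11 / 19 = -0.58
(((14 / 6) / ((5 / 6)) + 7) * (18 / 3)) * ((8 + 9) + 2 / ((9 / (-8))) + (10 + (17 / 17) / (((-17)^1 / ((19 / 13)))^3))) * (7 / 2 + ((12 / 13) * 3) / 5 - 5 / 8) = 53515448350693 / 10524014475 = 5085.08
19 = 19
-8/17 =-0.47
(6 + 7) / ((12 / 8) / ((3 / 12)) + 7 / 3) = 1.56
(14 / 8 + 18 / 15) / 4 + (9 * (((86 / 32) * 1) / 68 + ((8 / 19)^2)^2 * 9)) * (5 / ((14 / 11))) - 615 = -5983570464847 / 9925247360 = -602.86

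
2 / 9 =0.22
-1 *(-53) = 53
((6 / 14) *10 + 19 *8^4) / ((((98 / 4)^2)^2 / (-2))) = -17433536 / 40353607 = -0.43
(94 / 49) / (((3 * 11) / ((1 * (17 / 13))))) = 1598 / 21021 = 0.08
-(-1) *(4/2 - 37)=-35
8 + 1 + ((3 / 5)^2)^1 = 234 / 25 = 9.36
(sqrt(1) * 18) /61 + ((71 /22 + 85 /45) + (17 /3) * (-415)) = -28338073 /12078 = -2346.26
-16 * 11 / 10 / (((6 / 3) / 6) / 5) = -264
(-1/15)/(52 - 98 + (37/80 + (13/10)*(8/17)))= 272/183297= 0.00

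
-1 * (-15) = 15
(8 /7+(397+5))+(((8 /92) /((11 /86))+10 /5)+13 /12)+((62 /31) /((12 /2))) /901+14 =8059537679 /19148052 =420.91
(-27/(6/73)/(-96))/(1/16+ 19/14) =511/212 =2.41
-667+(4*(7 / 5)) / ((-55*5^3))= -22928153 / 34375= -667.00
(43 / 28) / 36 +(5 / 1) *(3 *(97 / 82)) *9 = 6601643 / 41328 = 159.74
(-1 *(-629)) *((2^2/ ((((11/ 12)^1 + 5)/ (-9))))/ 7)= -271728/ 497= -546.74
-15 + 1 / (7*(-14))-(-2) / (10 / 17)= -5689 / 490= -11.61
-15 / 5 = -3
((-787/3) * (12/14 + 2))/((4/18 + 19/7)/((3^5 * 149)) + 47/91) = -11113014510/7658983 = -1450.98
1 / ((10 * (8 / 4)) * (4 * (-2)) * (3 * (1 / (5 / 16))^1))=-1 / 1536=-0.00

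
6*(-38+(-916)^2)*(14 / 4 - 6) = -12585270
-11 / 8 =-1.38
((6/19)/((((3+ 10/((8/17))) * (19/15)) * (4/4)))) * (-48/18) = -960/35017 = -0.03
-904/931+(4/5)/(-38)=-4618/4655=-0.99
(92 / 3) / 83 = 0.37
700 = 700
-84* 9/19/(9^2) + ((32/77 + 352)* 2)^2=167890483076/337953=496786.49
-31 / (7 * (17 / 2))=-62 / 119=-0.52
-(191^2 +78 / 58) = -1057988 / 29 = -36482.34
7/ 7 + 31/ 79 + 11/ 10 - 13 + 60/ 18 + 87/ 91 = -1341083/ 215670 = -6.22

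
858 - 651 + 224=431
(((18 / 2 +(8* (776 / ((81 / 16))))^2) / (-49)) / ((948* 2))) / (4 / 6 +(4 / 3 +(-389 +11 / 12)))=9866110633 / 235334448846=0.04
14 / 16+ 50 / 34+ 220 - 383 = -21849 / 136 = -160.65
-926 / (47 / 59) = -54634 / 47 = -1162.43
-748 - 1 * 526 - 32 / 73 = -93034 / 73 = -1274.44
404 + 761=1165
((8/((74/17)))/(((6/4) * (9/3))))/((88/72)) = 136/407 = 0.33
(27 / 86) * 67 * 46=41607 / 43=967.60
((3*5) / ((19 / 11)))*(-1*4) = -34.74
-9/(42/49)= -21/2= -10.50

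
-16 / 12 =-4 / 3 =-1.33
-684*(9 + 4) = -8892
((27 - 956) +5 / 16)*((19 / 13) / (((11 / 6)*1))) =-65151 / 88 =-740.35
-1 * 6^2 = -36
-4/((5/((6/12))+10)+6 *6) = -1/14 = -0.07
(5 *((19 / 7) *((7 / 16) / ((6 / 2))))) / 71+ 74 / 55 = 257417 / 187440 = 1.37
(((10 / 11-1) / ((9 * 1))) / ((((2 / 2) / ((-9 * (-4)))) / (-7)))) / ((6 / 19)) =266 / 33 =8.06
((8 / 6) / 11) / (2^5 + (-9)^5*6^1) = -2 / 5845323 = -0.00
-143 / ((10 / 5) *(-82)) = 143 / 164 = 0.87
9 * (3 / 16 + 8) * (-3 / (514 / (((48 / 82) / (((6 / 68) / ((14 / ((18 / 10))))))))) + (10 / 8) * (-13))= -822468435 / 674368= -1219.61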